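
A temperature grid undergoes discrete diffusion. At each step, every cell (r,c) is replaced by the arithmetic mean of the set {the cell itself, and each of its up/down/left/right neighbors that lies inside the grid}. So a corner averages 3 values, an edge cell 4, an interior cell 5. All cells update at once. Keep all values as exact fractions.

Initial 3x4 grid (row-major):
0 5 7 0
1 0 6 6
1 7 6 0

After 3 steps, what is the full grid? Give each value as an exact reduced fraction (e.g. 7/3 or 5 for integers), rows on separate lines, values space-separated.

After step 1:
  2 3 9/2 13/3
  1/2 19/5 5 3
  3 7/2 19/4 4
After step 2:
  11/6 133/40 101/24 71/18
  93/40 79/25 421/100 49/12
  7/3 301/80 69/16 47/12
After step 3:
  449/180 1879/600 14119/3600 881/216
  5791/2400 6713/2000 23969/6000 14539/3600
  2021/720 8141/2400 9721/2400 197/48

Answer: 449/180 1879/600 14119/3600 881/216
5791/2400 6713/2000 23969/6000 14539/3600
2021/720 8141/2400 9721/2400 197/48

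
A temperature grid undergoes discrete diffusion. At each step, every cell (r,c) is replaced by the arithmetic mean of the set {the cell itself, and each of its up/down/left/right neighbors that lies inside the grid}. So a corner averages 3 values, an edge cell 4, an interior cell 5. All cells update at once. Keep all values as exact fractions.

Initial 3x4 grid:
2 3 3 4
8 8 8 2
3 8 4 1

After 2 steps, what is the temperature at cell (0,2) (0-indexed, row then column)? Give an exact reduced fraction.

Step 1: cell (0,2) = 9/2
Step 2: cell (0,2) = 33/8
Full grid after step 2:
  163/36 119/24 33/8 15/4
  275/48 27/5 51/10 169/48
  52/9 73/12 55/12 34/9

Answer: 33/8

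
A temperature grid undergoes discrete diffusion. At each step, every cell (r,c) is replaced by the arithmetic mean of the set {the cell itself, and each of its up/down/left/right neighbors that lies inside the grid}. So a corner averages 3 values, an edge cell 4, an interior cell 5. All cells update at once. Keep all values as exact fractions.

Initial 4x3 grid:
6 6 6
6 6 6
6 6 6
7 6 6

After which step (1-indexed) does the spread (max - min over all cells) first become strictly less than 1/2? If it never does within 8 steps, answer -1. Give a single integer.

Answer: 1

Derivation:
Step 1: max=19/3, min=6, spread=1/3
  -> spread < 1/2 first at step 1
Step 2: max=113/18, min=6, spread=5/18
Step 3: max=1337/216, min=6, spread=41/216
Step 4: max=159737/25920, min=6, spread=4217/25920
Step 5: max=9540349/1555200, min=43279/7200, spread=38417/311040
Step 6: max=571072211/93312000, min=866597/144000, spread=1903471/18662400
Step 7: max=34193309089/5598720000, min=26035759/4320000, spread=18038617/223948800
Step 8: max=2048807382851/335923200000, min=2345726759/388800000, spread=883978523/13436928000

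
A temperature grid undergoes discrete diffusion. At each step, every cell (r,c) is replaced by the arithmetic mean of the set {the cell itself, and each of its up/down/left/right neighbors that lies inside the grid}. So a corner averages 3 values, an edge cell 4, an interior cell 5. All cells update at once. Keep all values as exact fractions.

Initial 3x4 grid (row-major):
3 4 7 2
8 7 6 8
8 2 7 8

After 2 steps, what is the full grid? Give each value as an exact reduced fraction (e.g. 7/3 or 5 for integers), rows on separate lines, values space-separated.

After step 1:
  5 21/4 19/4 17/3
  13/2 27/5 7 6
  6 6 23/4 23/3
After step 2:
  67/12 51/10 17/3 197/36
  229/40 603/100 289/50 79/12
  37/6 463/80 317/48 233/36

Answer: 67/12 51/10 17/3 197/36
229/40 603/100 289/50 79/12
37/6 463/80 317/48 233/36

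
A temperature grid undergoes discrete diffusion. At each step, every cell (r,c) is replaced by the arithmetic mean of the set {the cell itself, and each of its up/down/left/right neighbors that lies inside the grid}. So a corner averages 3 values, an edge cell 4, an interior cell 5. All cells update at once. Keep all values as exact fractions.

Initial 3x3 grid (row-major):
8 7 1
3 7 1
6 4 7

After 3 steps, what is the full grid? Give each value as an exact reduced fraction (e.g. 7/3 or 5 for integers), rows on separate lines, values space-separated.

After step 1:
  6 23/4 3
  6 22/5 4
  13/3 6 4
After step 2:
  71/12 383/80 17/4
  311/60 523/100 77/20
  49/9 281/60 14/3
After step 3:
  1271/240 24221/4800 1031/240
  19597/3600 28481/6000 5399/1200
  689/135 9011/1800 22/5

Answer: 1271/240 24221/4800 1031/240
19597/3600 28481/6000 5399/1200
689/135 9011/1800 22/5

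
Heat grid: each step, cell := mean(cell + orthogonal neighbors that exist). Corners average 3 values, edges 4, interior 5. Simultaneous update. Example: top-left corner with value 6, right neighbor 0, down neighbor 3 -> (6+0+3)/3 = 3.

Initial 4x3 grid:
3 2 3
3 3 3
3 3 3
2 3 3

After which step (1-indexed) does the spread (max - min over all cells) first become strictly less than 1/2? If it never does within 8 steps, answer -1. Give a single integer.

Answer: 1

Derivation:
Step 1: max=3, min=8/3, spread=1/3
  -> spread < 1/2 first at step 1
Step 2: max=3, min=653/240, spread=67/240
Step 3: max=421/144, min=2999/1080, spread=317/2160
Step 4: max=34877/12000, min=2422949/864000, spread=17639/172800
Step 5: max=7485913/2592000, min=21851359/7776000, spread=30319/388800
Step 6: max=447133147/155520000, min=1316727041/466560000, spread=61681/1166400
Step 7: max=330721433/115200000, min=79100973019/27993600000, spread=1580419/34992000
Step 8: max=1603967985707/559872000000, min=4755441805121/1679616000000, spread=7057769/209952000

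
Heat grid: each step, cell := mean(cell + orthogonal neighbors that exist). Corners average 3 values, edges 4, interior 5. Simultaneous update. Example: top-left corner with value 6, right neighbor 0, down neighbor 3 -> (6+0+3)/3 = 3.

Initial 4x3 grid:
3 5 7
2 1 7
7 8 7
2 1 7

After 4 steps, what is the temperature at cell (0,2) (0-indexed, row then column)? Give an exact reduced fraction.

Answer: 324479/64800

Derivation:
Step 1: cell (0,2) = 19/3
Step 2: cell (0,2) = 95/18
Step 3: cell (0,2) = 11351/2160
Step 4: cell (0,2) = 324479/64800
Full grid after step 4:
  134677/32400 500789/108000 324479/64800
  231977/54000 839329/180000 1132283/216000
  29179/6750 437827/90000 41689/8000
  289469/64800 2052121/432000 9379/1800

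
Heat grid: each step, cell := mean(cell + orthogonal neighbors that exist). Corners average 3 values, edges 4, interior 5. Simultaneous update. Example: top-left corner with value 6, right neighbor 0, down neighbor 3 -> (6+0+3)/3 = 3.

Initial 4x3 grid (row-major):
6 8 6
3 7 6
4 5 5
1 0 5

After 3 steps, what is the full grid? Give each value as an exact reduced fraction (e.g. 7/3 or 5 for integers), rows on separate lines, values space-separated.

Answer: 763/135 3463/576 838/135
7133/1440 6451/1200 8153/1440
1099/288 1681/400 1343/288
1633/540 3257/960 2063/540

Derivation:
After step 1:
  17/3 27/4 20/3
  5 29/5 6
  13/4 21/5 21/4
  5/3 11/4 10/3
After step 2:
  209/36 1493/240 233/36
  1183/240 111/20 1423/240
  847/240 17/4 1127/240
  23/9 239/80 34/9
After step 3:
  763/135 3463/576 838/135
  7133/1440 6451/1200 8153/1440
  1099/288 1681/400 1343/288
  1633/540 3257/960 2063/540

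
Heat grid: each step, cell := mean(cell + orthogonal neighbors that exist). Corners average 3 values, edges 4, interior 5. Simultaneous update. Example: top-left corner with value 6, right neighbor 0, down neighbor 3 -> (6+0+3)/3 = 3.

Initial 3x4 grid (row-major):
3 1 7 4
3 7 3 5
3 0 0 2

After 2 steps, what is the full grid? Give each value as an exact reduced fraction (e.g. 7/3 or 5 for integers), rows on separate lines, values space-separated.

Answer: 65/18 803/240 1079/240 151/36
167/60 91/25 157/50 467/120
17/6 171/80 629/240 85/36

Derivation:
After step 1:
  7/3 9/2 15/4 16/3
  4 14/5 22/5 7/2
  2 5/2 5/4 7/3
After step 2:
  65/18 803/240 1079/240 151/36
  167/60 91/25 157/50 467/120
  17/6 171/80 629/240 85/36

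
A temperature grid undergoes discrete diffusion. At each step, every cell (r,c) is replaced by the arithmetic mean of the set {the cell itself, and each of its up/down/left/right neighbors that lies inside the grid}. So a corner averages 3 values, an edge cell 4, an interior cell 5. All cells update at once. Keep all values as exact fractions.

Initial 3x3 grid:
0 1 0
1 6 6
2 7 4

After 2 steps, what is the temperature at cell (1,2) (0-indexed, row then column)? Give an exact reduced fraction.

Answer: 81/20

Derivation:
Step 1: cell (1,2) = 4
Step 2: cell (1,2) = 81/20
Full grid after step 2:
  14/9 179/80 97/36
  209/80 339/100 81/20
  31/9 359/80 173/36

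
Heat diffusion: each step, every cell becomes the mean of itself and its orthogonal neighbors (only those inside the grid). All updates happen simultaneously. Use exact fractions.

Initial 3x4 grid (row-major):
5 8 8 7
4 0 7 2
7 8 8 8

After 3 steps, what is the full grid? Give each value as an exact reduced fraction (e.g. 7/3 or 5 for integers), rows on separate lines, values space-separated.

After step 1:
  17/3 21/4 15/2 17/3
  4 27/5 5 6
  19/3 23/4 31/4 6
After step 2:
  179/36 1429/240 281/48 115/18
  107/20 127/25 633/100 17/3
  193/36 757/120 49/8 79/12
After step 3:
  11719/2160 39349/7200 44149/7200 2579/432
  6229/1200 11609/2000 34867/6000 2809/450
  6127/1080 20587/3600 1901/300 49/8

Answer: 11719/2160 39349/7200 44149/7200 2579/432
6229/1200 11609/2000 34867/6000 2809/450
6127/1080 20587/3600 1901/300 49/8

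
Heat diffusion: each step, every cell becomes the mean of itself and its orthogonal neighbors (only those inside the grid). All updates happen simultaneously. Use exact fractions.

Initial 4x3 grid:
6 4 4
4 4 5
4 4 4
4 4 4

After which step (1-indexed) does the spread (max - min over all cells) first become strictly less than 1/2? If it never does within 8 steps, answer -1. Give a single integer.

Step 1: max=14/3, min=4, spread=2/3
Step 2: max=41/9, min=4, spread=5/9
Step 3: max=1199/270, min=97/24, spread=431/1080
  -> spread < 1/2 first at step 3
Step 4: max=284617/64800, min=36631/9000, spread=104369/324000
Step 5: max=16924373/3888000, min=552641/135000, spread=5041561/19440000
Step 6: max=1009337527/233280000, min=133295701/32400000, spread=248042399/1166400000
Step 7: max=60268341293/13996800000, min=4015204267/972000000, spread=12246999241/69984000000
Step 8: max=3602703899287/839808000000, min=483508679731/116640000000, spread=607207026119/4199040000000

Answer: 3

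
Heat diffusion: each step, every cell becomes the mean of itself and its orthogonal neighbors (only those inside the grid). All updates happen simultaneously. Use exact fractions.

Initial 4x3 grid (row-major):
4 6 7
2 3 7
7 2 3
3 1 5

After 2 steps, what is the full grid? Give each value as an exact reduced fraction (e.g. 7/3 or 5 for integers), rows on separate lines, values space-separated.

After step 1:
  4 5 20/3
  4 4 5
  7/2 16/5 17/4
  11/3 11/4 3
After step 2:
  13/3 59/12 50/9
  31/8 106/25 239/48
  431/120 177/50 309/80
  119/36 757/240 10/3

Answer: 13/3 59/12 50/9
31/8 106/25 239/48
431/120 177/50 309/80
119/36 757/240 10/3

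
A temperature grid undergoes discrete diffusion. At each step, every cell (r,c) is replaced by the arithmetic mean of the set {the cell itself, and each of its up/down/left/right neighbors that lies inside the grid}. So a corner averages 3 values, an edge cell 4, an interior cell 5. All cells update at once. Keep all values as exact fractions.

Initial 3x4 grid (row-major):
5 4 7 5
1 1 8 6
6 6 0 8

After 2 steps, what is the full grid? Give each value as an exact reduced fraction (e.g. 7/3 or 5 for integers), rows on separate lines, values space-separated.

After step 1:
  10/3 17/4 6 6
  13/4 4 22/5 27/4
  13/3 13/4 11/2 14/3
After step 2:
  65/18 211/48 413/80 25/4
  179/48 383/100 533/100 1309/240
  65/18 205/48 1069/240 203/36

Answer: 65/18 211/48 413/80 25/4
179/48 383/100 533/100 1309/240
65/18 205/48 1069/240 203/36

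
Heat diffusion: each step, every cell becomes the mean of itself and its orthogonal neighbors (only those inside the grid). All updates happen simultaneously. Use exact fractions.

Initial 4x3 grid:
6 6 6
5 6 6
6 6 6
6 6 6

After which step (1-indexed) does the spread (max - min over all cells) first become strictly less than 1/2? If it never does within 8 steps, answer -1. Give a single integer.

Answer: 1

Derivation:
Step 1: max=6, min=17/3, spread=1/3
  -> spread < 1/2 first at step 1
Step 2: max=6, min=689/120, spread=31/120
Step 3: max=6, min=6269/1080, spread=211/1080
Step 4: max=10753/1800, min=631103/108000, spread=14077/108000
Step 5: max=644317/108000, min=5691593/972000, spread=5363/48600
Step 6: max=357131/60000, min=171219191/29160000, spread=93859/1166400
Step 7: max=577863533/97200000, min=10287325519/1749600000, spread=4568723/69984000
Step 8: max=17314381111/2916000000, min=618075564371/104976000000, spread=8387449/167961600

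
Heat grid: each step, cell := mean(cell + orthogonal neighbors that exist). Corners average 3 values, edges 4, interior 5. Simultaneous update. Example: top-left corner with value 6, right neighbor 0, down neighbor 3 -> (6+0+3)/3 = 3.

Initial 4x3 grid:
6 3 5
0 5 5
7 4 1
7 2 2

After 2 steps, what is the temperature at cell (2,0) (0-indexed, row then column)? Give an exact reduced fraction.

Answer: 68/15

Derivation:
Step 1: cell (2,0) = 9/2
Step 2: cell (2,0) = 68/15
Full grid after step 2:
  49/12 929/240 157/36
  77/20 409/100 221/60
  68/15 369/100 187/60
  163/36 291/80 101/36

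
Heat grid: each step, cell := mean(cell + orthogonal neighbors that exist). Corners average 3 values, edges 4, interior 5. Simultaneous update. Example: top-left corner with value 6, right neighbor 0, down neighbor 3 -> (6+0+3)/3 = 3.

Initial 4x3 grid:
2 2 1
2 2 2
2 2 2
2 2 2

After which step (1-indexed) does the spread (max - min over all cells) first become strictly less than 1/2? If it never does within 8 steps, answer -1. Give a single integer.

Step 1: max=2, min=5/3, spread=1/3
  -> spread < 1/2 first at step 1
Step 2: max=2, min=31/18, spread=5/18
Step 3: max=2, min=391/216, spread=41/216
Step 4: max=2, min=47623/25920, spread=4217/25920
Step 5: max=14321/7200, min=2901251/1555200, spread=38417/311040
Step 6: max=285403/144000, min=175423789/93312000, spread=1903471/18662400
Step 7: max=8524241/4320000, min=10596450911/5598720000, spread=18038617/223948800
Step 8: max=764673241/388800000, min=638578217149/335923200000, spread=883978523/13436928000

Answer: 1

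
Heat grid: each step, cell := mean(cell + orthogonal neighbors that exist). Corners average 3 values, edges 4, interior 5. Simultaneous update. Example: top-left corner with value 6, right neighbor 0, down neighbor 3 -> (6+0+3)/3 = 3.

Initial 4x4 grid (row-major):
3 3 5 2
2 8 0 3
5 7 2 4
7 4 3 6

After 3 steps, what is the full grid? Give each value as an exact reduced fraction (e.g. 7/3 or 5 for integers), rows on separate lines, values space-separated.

Answer: 104/27 27733/7200 23093/7200 6821/2160
31603/7200 1181/300 21839/6000 11179/3600
34259/7200 27413/6000 1433/375 2603/720
10967/2160 16987/3600 607/144 2063/540

Derivation:
After step 1:
  8/3 19/4 5/2 10/3
  9/2 4 18/5 9/4
  21/4 26/5 16/5 15/4
  16/3 21/4 15/4 13/3
After step 2:
  143/36 167/48 851/240 97/36
  197/48 441/100 311/100 97/30
  1217/240 229/50 39/10 203/60
  95/18 293/60 62/15 71/18
After step 3:
  104/27 27733/7200 23093/7200 6821/2160
  31603/7200 1181/300 21839/6000 11179/3600
  34259/7200 27413/6000 1433/375 2603/720
  10967/2160 16987/3600 607/144 2063/540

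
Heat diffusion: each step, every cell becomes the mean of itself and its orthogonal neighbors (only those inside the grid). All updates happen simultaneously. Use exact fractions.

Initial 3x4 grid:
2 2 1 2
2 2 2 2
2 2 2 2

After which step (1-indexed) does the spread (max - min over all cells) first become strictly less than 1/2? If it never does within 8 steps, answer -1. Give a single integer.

Answer: 1

Derivation:
Step 1: max=2, min=5/3, spread=1/3
  -> spread < 1/2 first at step 1
Step 2: max=2, min=209/120, spread=31/120
Step 3: max=2, min=1949/1080, spread=211/1080
Step 4: max=3553/1800, min=199103/108000, spread=14077/108000
Step 5: max=212317/108000, min=1803593/972000, spread=5363/48600
Step 6: max=117131/60000, min=54579191/29160000, spread=93859/1166400
Step 7: max=189063533/97200000, min=3288925519/1749600000, spread=4568723/69984000
Step 8: max=5650381111/2916000000, min=198171564371/104976000000, spread=8387449/167961600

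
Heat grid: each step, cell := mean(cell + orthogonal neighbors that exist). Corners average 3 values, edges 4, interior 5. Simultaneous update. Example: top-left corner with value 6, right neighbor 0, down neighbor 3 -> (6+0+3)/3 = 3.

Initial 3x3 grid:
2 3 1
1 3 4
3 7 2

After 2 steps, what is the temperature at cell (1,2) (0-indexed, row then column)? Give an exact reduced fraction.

Answer: 131/40

Derivation:
Step 1: cell (1,2) = 5/2
Step 2: cell (1,2) = 131/40
Full grid after step 2:
  13/6 631/240 89/36
  691/240 287/100 131/40
  29/9 307/80 127/36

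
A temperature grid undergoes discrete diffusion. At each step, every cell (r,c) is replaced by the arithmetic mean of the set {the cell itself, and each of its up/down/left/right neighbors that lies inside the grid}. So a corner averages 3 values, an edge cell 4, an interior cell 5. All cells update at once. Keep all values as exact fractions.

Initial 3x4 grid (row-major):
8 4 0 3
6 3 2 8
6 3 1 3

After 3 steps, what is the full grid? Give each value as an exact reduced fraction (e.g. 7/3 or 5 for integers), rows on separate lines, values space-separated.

Answer: 3397/720 1201/300 2993/900 1807/540
22501/4800 7729/2000 9971/3000 11987/3600
3187/720 4529/1200 3899/1200 1213/360

Derivation:
After step 1:
  6 15/4 9/4 11/3
  23/4 18/5 14/5 4
  5 13/4 9/4 4
After step 2:
  31/6 39/10 187/60 119/36
  407/80 383/100 149/50 217/60
  14/3 141/40 123/40 41/12
After step 3:
  3397/720 1201/300 2993/900 1807/540
  22501/4800 7729/2000 9971/3000 11987/3600
  3187/720 4529/1200 3899/1200 1213/360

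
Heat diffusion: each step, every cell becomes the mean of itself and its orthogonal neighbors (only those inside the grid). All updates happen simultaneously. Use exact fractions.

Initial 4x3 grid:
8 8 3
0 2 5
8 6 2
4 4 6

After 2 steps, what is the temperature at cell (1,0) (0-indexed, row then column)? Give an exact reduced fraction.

Answer: 139/30

Derivation:
Step 1: cell (1,0) = 9/2
Step 2: cell (1,0) = 139/30
Full grid after step 2:
  181/36 1207/240 163/36
  139/30 427/100 1037/240
  281/60 457/100 323/80
  89/18 281/60 55/12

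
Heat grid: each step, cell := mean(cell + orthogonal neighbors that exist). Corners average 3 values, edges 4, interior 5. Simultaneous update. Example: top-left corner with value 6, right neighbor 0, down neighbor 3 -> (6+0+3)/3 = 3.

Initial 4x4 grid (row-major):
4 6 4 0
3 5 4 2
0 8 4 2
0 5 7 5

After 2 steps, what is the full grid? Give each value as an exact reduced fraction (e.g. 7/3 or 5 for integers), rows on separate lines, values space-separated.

After step 1:
  13/3 19/4 7/2 2
  3 26/5 19/5 2
  11/4 22/5 5 13/4
  5/3 5 21/4 14/3
After step 2:
  145/36 1067/240 281/80 5/2
  917/240 423/100 39/10 221/80
  709/240 447/100 217/50 179/48
  113/36 979/240 239/48 79/18

Answer: 145/36 1067/240 281/80 5/2
917/240 423/100 39/10 221/80
709/240 447/100 217/50 179/48
113/36 979/240 239/48 79/18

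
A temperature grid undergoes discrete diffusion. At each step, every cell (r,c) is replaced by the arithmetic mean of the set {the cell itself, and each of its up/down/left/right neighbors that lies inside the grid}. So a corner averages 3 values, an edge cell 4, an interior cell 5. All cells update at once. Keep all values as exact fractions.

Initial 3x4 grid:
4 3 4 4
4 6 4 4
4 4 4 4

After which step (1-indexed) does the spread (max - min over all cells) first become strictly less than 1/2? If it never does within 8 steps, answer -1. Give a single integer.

Answer: 2

Derivation:
Step 1: max=9/2, min=11/3, spread=5/6
Step 2: max=437/100, min=47/12, spread=34/75
  -> spread < 1/2 first at step 2
Step 3: max=5131/1200, min=301/75, spread=21/80
Step 4: max=91507/21600, min=21733/5400, spread=61/288
Step 5: max=1132601/270000, min=1317857/324000, spread=206321/1620000
Step 6: max=108611839/25920000, min=79141573/19440000, spread=370769/3110400
Step 7: max=19468380503/4665600000, min=4768611707/1166400000, spread=5252449/62208000
Step 8: max=1166409748277/279936000000, min=286540614913/69984000000, spread=161978309/2239488000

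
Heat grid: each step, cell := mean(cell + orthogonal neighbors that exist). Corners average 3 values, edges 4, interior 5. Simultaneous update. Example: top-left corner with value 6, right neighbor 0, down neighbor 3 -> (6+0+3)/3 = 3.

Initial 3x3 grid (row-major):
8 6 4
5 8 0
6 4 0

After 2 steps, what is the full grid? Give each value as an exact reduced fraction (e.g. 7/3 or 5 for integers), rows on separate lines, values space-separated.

After step 1:
  19/3 13/2 10/3
  27/4 23/5 3
  5 9/2 4/3
After step 2:
  235/36 623/120 77/18
  1361/240 507/100 46/15
  65/12 463/120 53/18

Answer: 235/36 623/120 77/18
1361/240 507/100 46/15
65/12 463/120 53/18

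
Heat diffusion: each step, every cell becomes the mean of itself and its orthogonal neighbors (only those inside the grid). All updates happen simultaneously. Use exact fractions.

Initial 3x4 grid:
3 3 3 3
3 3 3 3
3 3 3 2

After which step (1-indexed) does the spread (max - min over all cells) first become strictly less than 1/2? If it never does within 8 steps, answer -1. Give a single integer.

Answer: 1

Derivation:
Step 1: max=3, min=8/3, spread=1/3
  -> spread < 1/2 first at step 1
Step 2: max=3, min=49/18, spread=5/18
Step 3: max=3, min=607/216, spread=41/216
Step 4: max=3, min=73543/25920, spread=4217/25920
Step 5: max=21521/7200, min=4456451/1555200, spread=38417/311040
Step 6: max=429403/144000, min=268735789/93312000, spread=1903471/18662400
Step 7: max=12844241/4320000, min=16195170911/5598720000, spread=18038617/223948800
Step 8: max=1153473241/388800000, min=974501417149/335923200000, spread=883978523/13436928000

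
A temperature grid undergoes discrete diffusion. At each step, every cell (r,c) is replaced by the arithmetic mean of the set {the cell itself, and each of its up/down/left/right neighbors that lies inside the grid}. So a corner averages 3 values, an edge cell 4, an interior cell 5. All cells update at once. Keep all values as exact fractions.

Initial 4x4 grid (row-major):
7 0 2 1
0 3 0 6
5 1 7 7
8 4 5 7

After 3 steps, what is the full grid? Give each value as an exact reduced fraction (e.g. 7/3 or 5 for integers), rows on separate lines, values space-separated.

After step 1:
  7/3 3 3/4 3
  15/4 4/5 18/5 7/2
  7/2 4 4 27/4
  17/3 9/2 23/4 19/3
After step 2:
  109/36 413/240 207/80 29/12
  623/240 303/100 253/100 337/80
  203/48 84/25 241/50 247/48
  41/9 239/48 247/48 113/18
After step 3:
  661/270 18659/7200 1851/800 553/180
  23189/7200 3971/1500 859/250 2861/800
  26533/7200 12251/3000 12601/3000 36821/7200
  991/216 32473/7200 38201/7200 1193/216

Answer: 661/270 18659/7200 1851/800 553/180
23189/7200 3971/1500 859/250 2861/800
26533/7200 12251/3000 12601/3000 36821/7200
991/216 32473/7200 38201/7200 1193/216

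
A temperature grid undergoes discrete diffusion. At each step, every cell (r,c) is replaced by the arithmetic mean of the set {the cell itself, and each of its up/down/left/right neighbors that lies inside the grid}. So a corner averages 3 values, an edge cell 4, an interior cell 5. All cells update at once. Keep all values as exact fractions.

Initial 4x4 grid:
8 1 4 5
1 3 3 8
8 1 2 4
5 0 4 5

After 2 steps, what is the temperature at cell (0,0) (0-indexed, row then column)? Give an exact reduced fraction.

Answer: 37/9

Derivation:
Step 1: cell (0,0) = 10/3
Step 2: cell (0,0) = 37/9
Full grid after step 2:
  37/9 743/240 203/48 167/36
  833/240 88/25 337/100 233/48
  953/240 273/100 171/50 1013/240
  127/36 743/240 743/240 71/18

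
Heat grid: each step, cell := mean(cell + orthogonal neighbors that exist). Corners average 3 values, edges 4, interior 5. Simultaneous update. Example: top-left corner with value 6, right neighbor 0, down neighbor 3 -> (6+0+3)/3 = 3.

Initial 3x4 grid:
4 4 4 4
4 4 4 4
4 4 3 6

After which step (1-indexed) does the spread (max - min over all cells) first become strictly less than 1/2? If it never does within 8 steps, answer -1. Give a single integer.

Answer: 2

Derivation:
Step 1: max=9/2, min=15/4, spread=3/4
Step 2: max=157/36, min=391/100, spread=203/450
  -> spread < 1/2 first at step 2
Step 3: max=30233/7200, min=1187/300, spread=349/1440
Step 4: max=270203/64800, min=21409/5400, spread=2659/12960
Step 5: max=16036117/3888000, min=536839/135000, spread=2875769/19440000
Step 6: max=959194583/233280000, min=1435771/360000, spread=1152599/9331200
Step 7: max=57309949597/13996800000, min=3884321393/972000000, spread=6878607689/69984000000
Step 8: max=3431329429223/839808000000, min=91220957/22781250, spread=548480563/6718464000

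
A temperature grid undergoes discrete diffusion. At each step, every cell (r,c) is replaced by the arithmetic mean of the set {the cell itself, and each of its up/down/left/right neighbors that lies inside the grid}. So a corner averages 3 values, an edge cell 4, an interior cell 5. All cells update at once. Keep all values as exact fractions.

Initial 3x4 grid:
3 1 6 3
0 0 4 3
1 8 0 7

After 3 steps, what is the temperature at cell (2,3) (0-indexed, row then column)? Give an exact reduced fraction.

Step 1: cell (2,3) = 10/3
Step 2: cell (2,3) = 37/9
Step 3: cell (2,3) = 7841/2160
Full grid after step 3:
  547/270 8491/3600 1309/400 283/80
  7081/3600 1001/375 18791/6000 54409/14400
  433/180 3197/1200 12631/3600 7841/2160

Answer: 7841/2160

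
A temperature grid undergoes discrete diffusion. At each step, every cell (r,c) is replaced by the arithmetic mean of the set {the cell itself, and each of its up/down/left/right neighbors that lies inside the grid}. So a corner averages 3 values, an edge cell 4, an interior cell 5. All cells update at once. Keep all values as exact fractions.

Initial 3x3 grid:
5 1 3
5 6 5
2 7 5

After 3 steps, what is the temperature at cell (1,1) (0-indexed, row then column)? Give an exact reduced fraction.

Answer: 559/125

Derivation:
Step 1: cell (1,1) = 24/5
Step 2: cell (1,1) = 114/25
Step 3: cell (1,1) = 559/125
Full grid after step 3:
  8773/2160 58211/14400 1463/360
  31793/7200 559/125 65111/14400
  5099/1080 17509/3600 10603/2160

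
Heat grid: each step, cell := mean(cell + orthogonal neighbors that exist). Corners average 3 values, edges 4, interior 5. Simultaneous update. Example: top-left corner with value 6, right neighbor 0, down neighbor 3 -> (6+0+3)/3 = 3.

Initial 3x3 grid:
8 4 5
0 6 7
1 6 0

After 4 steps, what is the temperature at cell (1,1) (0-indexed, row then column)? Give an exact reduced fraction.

Step 1: cell (1,1) = 23/5
Step 2: cell (1,1) = 437/100
Step 3: cell (1,1) = 8513/2000
Step 4: cell (1,1) = 510511/120000
Full grid after step 4:
  93767/21600 3953309/864000 615727/129600
  3456809/864000 510511/120000 1930967/432000
  120613/32400 3375559/864000 538777/129600

Answer: 510511/120000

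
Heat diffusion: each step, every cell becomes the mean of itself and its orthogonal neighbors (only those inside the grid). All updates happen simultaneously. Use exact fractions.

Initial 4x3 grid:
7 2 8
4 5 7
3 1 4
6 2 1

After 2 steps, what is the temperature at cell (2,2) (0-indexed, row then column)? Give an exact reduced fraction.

Answer: 175/48

Derivation:
Step 1: cell (2,2) = 13/4
Step 2: cell (2,2) = 175/48
Full grid after step 2:
  175/36 193/40 103/18
  983/240 461/100 1123/240
  179/48 321/100 175/48
  29/9 23/8 97/36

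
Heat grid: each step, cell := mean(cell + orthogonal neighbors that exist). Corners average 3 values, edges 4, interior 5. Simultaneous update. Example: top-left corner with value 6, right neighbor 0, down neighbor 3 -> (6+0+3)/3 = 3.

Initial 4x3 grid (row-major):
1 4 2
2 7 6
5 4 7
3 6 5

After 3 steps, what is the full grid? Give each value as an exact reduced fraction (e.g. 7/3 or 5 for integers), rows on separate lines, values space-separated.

Answer: 7451/2160 28379/7200 1541/360
28439/7200 25757/6000 5869/1200
30559/7200 29737/6000 3107/600
10003/2160 35239/7200 217/40

Derivation:
After step 1:
  7/3 7/2 4
  15/4 23/5 11/2
  7/2 29/5 11/2
  14/3 9/2 6
After step 2:
  115/36 433/120 13/3
  851/240 463/100 49/10
  1063/240 239/50 57/10
  38/9 629/120 16/3
After step 3:
  7451/2160 28379/7200 1541/360
  28439/7200 25757/6000 5869/1200
  30559/7200 29737/6000 3107/600
  10003/2160 35239/7200 217/40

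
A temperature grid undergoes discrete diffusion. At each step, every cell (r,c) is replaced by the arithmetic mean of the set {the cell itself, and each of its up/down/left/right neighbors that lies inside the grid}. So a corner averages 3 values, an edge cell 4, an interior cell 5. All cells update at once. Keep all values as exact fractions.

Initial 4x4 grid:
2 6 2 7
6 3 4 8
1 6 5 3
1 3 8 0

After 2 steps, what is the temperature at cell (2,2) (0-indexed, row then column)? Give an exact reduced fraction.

Answer: 106/25

Derivation:
Step 1: cell (2,2) = 26/5
Step 2: cell (2,2) = 106/25
Full grid after step 2:
  131/36 53/12 271/60 191/36
  97/24 77/20 497/100 587/120
  353/120 109/25 106/25 551/120
  29/9 413/120 521/120 35/9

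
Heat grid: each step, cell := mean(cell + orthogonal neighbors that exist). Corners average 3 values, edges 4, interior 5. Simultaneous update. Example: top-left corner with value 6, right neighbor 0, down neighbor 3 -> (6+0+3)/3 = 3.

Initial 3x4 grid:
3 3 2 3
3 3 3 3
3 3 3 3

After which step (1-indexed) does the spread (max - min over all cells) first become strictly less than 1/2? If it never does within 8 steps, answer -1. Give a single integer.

Answer: 1

Derivation:
Step 1: max=3, min=8/3, spread=1/3
  -> spread < 1/2 first at step 1
Step 2: max=3, min=329/120, spread=31/120
Step 3: max=3, min=3029/1080, spread=211/1080
Step 4: max=5353/1800, min=307103/108000, spread=14077/108000
Step 5: max=320317/108000, min=2775593/972000, spread=5363/48600
Step 6: max=177131/60000, min=83739191/29160000, spread=93859/1166400
Step 7: max=286263533/97200000, min=5038525519/1749600000, spread=4568723/69984000
Step 8: max=8566381111/2916000000, min=303147564371/104976000000, spread=8387449/167961600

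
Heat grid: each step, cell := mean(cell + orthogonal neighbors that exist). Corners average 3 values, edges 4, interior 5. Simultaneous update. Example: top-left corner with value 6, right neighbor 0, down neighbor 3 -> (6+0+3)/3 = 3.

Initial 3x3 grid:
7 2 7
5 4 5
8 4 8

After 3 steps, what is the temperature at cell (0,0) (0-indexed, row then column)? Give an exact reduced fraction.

Answer: 134/27

Derivation:
Step 1: cell (0,0) = 14/3
Step 2: cell (0,0) = 47/9
Step 3: cell (0,0) = 134/27
Full grid after step 3:
  134/27 3677/720 134/27
  3887/720 1529/300 3887/720
  587/108 1013/180 587/108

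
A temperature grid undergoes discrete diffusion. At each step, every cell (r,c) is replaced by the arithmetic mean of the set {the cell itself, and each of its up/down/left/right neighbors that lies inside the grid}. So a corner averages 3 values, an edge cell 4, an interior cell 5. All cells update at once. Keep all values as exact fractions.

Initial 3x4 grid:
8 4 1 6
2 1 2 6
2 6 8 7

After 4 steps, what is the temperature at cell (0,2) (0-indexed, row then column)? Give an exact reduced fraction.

Step 1: cell (0,2) = 13/4
Step 2: cell (0,2) = 881/240
Step 3: cell (0,2) = 28301/7200
Step 4: cell (0,2) = 876077/216000
Full grid after step 4:
  472277/129600 811417/216000 876077/216000 567457/129600
  1067221/288000 155723/40000 1566307/360000 4085603/864000
  495427/129600 445021/108000 167867/36000 217769/43200

Answer: 876077/216000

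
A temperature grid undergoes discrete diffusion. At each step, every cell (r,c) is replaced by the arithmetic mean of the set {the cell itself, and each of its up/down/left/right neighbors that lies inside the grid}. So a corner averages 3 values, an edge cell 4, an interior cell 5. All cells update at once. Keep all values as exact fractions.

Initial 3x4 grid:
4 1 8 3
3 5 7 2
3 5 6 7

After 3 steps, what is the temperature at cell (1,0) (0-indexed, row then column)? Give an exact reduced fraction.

Answer: 56971/14400

Derivation:
Step 1: cell (1,0) = 15/4
Step 2: cell (1,0) = 857/240
Step 3: cell (1,0) = 56971/14400
Full grid after step 3:
  2023/540 30643/7200 33383/7200 2579/540
  56971/14400 1649/375 1859/375 71911/14400
  8887/2160 16859/3600 257/50 3757/720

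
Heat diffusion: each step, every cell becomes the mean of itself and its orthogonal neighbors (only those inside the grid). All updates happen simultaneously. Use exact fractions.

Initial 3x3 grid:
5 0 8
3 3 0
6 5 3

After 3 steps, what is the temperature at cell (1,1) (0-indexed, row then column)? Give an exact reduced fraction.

Step 1: cell (1,1) = 11/5
Step 2: cell (1,1) = 91/25
Step 3: cell (1,1) = 1213/375
Full grid after step 3:
  7177/2160 3049/900 3251/1080
  54409/14400 1213/375 23867/7200
  4061/1080 53809/14400 6967/2160

Answer: 1213/375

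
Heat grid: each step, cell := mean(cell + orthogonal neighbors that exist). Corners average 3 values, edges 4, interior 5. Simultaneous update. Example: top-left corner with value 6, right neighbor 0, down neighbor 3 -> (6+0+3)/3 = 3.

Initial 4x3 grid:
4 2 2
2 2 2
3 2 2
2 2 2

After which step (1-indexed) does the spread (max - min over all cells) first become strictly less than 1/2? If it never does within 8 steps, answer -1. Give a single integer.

Answer: 3

Derivation:
Step 1: max=11/4, min=2, spread=3/4
Step 2: max=95/36, min=2, spread=23/36
Step 3: max=529/216, min=407/200, spread=559/1350
  -> spread < 1/2 first at step 3
Step 4: max=156127/64800, min=11161/5400, spread=4439/12960
Step 5: max=9128333/3888000, min=227443/108000, spread=188077/777600
Step 6: max=541605727/233280000, min=5158237/2430000, spread=1856599/9331200
Step 7: max=32118296693/13996800000, min=1250829757/583200000, spread=83935301/559872000
Step 8: max=1913735654287/839808000000, min=25174869221/11664000000, spread=809160563/6718464000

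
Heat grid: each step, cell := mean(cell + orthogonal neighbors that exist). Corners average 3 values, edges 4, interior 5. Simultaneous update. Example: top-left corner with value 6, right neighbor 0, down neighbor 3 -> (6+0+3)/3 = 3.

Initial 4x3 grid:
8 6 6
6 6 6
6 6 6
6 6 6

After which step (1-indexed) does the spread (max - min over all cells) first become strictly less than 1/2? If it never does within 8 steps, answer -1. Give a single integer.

Step 1: max=20/3, min=6, spread=2/3
Step 2: max=59/9, min=6, spread=5/9
Step 3: max=689/108, min=6, spread=41/108
  -> spread < 1/2 first at step 3
Step 4: max=81977/12960, min=6, spread=4217/12960
Step 5: max=4874749/777600, min=21679/3600, spread=38417/155520
Step 6: max=291136211/46656000, min=434597/72000, spread=1903471/9331200
Step 7: max=17397149089/2799360000, min=13075759/2160000, spread=18038617/111974400
Step 8: max=1041037782851/167961600000, min=1179326759/194400000, spread=883978523/6718464000

Answer: 3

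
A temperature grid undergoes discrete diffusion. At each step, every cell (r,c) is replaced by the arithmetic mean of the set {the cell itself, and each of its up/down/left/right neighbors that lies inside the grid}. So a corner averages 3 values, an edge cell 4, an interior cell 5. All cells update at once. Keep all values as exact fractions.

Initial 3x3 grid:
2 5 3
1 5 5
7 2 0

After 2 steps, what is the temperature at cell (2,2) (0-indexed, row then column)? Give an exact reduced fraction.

Answer: 109/36

Derivation:
Step 1: cell (2,2) = 7/3
Step 2: cell (2,2) = 109/36
Full grid after step 2:
  61/18 287/80 34/9
  267/80 357/100 811/240
  127/36 383/120 109/36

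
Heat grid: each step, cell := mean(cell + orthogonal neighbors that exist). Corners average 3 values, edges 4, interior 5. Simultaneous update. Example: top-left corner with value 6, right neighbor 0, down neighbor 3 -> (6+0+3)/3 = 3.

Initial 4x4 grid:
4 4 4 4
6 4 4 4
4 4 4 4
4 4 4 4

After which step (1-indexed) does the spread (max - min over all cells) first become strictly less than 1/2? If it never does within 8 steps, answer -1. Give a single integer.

Step 1: max=14/3, min=4, spread=2/3
Step 2: max=271/60, min=4, spread=31/60
Step 3: max=2371/540, min=4, spread=211/540
  -> spread < 1/2 first at step 3
Step 4: max=232843/54000, min=4, spread=16843/54000
Step 5: max=2082643/486000, min=18079/4500, spread=130111/486000
Step 6: max=61962367/14580000, min=1087159/270000, spread=3255781/14580000
Step 7: max=1849953691/437400000, min=1091107/270000, spread=82360351/437400000
Step 8: max=55239316891/13122000000, min=196906441/48600000, spread=2074577821/13122000000

Answer: 3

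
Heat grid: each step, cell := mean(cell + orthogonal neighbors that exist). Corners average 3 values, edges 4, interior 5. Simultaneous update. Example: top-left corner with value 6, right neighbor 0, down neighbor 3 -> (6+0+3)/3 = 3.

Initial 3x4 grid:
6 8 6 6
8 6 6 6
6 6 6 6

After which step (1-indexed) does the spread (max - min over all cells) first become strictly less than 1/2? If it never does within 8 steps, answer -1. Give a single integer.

Step 1: max=22/3, min=6, spread=4/3
Step 2: max=273/40, min=6, spread=33/40
Step 3: max=7339/1080, min=6, spread=859/1080
Step 4: max=430403/64800, min=5479/900, spread=7183/12960
Step 5: max=25667077/3888000, min=330211/54000, spread=378377/777600
  -> spread < 1/2 first at step 5
Step 6: max=1525341623/233280000, min=3329789/540000, spread=3474911/9331200
Step 7: max=91063600357/13996800000, min=301053989/48600000, spread=174402061/559872000
Step 8: max=5436132566063/839808000000, min=36303816727/5832000000, spread=1667063659/6718464000

Answer: 5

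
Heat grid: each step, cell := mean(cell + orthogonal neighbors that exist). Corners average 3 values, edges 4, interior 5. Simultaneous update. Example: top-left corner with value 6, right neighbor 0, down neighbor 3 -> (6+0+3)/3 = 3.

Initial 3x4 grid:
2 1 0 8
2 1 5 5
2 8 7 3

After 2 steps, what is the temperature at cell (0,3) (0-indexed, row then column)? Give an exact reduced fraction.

Answer: 157/36

Derivation:
Step 1: cell (0,3) = 13/3
Step 2: cell (0,3) = 157/36
Full grid after step 2:
  53/36 287/120 373/120 157/36
  649/240 57/20 43/10 1091/240
  41/12 353/80 377/80 16/3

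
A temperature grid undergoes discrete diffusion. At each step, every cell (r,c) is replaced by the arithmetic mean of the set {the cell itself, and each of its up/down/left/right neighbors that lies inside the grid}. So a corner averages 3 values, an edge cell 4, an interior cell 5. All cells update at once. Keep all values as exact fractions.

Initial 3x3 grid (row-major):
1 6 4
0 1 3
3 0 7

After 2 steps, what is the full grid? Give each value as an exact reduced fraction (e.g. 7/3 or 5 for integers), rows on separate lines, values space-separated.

After step 1:
  7/3 3 13/3
  5/4 2 15/4
  1 11/4 10/3
After step 2:
  79/36 35/12 133/36
  79/48 51/20 161/48
  5/3 109/48 59/18

Answer: 79/36 35/12 133/36
79/48 51/20 161/48
5/3 109/48 59/18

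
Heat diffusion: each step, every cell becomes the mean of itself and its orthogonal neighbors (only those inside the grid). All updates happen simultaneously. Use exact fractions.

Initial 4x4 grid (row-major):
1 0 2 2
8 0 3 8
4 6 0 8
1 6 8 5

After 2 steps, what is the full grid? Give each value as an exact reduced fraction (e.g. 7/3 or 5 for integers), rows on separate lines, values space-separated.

After step 1:
  3 3/4 7/4 4
  13/4 17/5 13/5 21/4
  19/4 16/5 5 21/4
  11/3 21/4 19/4 7
After step 2:
  7/3 89/40 91/40 11/3
  18/5 66/25 18/5 171/40
  223/60 108/25 104/25 45/8
  41/9 253/60 11/2 17/3

Answer: 7/3 89/40 91/40 11/3
18/5 66/25 18/5 171/40
223/60 108/25 104/25 45/8
41/9 253/60 11/2 17/3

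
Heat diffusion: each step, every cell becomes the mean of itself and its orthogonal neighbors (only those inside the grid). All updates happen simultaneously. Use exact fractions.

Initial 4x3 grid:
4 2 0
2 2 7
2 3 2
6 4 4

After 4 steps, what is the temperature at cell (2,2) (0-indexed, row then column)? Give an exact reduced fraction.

Step 1: cell (2,2) = 4
Step 2: cell (2,2) = 761/240
Step 3: cell (2,2) = 24713/7200
Step 4: cell (2,2) = 703811/216000
Full grid after step 4:
  172633/64800 598111/216000 59911/21600
  633121/216000 258899/90000 218957/72000
  229187/72000 1194421/360000 703811/216000
  50329/14400 2994779/864000 459361/129600

Answer: 703811/216000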